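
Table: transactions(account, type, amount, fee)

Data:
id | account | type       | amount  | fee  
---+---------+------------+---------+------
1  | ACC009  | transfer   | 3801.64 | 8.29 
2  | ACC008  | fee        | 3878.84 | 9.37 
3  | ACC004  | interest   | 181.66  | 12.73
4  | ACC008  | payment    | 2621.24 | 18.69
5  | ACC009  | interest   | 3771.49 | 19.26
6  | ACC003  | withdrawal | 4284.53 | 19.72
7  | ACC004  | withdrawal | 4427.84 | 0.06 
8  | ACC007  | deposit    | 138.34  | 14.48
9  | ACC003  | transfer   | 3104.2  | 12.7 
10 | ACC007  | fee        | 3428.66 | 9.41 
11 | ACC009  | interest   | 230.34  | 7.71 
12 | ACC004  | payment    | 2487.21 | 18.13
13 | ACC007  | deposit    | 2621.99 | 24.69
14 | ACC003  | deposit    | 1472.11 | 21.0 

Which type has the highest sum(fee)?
SELECT type, SUM(fee) as val
FROM transactions
GROUP BY type
ORDER BY val DESC
LIMIT 1

Result: deposit with sum(fee) = 60.17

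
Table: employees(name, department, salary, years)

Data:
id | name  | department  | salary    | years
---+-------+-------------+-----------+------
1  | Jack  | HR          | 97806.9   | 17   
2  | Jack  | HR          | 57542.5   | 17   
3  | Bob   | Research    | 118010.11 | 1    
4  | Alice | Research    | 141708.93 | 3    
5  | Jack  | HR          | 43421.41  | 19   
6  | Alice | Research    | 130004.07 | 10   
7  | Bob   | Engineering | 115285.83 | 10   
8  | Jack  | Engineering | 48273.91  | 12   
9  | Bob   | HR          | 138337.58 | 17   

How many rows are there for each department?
SELECT department, COUNT(*) as count
FROM employees
GROUP BY department

Result:
  Engineering: 2
  HR: 4
  Research: 3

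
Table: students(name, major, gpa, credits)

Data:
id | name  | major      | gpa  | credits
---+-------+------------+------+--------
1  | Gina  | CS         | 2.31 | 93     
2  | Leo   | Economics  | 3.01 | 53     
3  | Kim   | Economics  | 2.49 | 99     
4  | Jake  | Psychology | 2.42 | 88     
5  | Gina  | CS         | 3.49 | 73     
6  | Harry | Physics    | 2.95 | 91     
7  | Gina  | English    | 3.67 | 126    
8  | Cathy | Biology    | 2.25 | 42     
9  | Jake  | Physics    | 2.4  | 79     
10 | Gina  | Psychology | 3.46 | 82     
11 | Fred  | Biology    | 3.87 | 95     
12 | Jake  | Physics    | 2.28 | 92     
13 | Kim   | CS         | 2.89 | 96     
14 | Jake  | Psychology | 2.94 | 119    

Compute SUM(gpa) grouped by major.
SELECT major, SUM(gpa) as result
FROM students
GROUP BY major

Result:
  Biology: 6.12
  CS: 8.69
  Economics: 5.50
  English: 3.67
  Physics: 7.63
  Psychology: 8.82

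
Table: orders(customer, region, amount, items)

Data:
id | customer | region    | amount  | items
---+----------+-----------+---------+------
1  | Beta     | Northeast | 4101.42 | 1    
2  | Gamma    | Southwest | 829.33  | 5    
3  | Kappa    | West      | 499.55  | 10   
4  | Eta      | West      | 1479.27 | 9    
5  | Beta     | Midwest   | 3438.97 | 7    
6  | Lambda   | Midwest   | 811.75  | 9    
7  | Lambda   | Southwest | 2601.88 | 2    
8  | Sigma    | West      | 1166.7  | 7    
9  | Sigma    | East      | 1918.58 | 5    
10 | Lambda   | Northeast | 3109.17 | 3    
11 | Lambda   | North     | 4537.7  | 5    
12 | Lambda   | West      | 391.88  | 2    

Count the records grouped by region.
SELECT region, COUNT(*) as count
FROM orders
GROUP BY region

Result:
  East: 1
  Midwest: 2
  North: 1
  Northeast: 2
  Southwest: 2
  West: 4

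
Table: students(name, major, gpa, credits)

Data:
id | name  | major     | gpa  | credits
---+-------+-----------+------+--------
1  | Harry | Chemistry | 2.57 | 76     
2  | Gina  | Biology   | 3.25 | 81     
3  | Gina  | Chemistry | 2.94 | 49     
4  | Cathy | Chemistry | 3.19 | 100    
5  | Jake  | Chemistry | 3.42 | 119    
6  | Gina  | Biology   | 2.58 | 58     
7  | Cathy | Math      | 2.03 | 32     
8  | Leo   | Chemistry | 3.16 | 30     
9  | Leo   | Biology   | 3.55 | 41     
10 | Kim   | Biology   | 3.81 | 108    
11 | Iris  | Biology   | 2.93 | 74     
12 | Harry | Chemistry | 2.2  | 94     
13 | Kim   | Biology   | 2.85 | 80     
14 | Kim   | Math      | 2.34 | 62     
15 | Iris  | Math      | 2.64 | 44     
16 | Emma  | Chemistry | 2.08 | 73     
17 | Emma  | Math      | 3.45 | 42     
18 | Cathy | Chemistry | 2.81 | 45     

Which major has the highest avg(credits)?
SELECT major, AVG(credits) as val
FROM students
GROUP BY major
ORDER BY val DESC
LIMIT 1

Result: Biology with avg(credits) = 73.67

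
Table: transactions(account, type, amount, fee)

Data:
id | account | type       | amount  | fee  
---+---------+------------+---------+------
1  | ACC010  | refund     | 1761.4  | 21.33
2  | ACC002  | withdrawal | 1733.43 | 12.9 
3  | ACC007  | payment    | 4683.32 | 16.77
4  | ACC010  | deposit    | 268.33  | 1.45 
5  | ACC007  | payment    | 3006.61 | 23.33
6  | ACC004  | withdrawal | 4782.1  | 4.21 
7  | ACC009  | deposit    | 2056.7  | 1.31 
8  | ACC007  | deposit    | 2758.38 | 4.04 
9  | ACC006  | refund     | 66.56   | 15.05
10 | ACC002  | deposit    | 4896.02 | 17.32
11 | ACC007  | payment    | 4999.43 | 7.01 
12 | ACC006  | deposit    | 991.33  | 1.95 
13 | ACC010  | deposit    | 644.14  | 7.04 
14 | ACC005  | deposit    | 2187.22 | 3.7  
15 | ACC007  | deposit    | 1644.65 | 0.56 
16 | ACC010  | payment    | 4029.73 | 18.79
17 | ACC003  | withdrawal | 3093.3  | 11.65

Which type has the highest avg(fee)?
SELECT type, AVG(fee) as val
FROM transactions
GROUP BY type
ORDER BY val DESC
LIMIT 1

Result: refund with avg(fee) = 18.19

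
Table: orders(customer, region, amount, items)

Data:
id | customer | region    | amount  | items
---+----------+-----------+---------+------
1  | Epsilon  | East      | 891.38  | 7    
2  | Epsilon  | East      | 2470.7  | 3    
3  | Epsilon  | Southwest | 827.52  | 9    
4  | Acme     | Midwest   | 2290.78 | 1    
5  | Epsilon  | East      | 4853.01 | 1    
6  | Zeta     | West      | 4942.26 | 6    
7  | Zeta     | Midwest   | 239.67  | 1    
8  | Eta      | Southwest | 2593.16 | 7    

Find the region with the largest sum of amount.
SELECT region, SUM(amount) as val
FROM orders
GROUP BY region
ORDER BY val DESC
LIMIT 1

Result: East with sum(amount) = 8215.09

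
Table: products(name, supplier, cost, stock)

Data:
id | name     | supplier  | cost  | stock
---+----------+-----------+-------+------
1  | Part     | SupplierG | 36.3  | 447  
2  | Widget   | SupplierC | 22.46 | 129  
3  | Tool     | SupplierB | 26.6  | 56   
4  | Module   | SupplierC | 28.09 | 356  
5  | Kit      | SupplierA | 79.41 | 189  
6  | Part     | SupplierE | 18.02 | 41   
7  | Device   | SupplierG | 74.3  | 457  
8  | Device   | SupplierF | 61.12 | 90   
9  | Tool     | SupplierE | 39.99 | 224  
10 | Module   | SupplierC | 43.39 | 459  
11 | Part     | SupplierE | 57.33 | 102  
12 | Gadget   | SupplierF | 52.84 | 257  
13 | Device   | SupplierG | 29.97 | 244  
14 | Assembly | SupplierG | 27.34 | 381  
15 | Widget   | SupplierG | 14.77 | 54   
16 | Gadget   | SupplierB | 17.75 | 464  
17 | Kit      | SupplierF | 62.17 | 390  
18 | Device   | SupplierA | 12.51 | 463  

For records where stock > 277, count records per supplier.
SELECT supplier, COUNT(*)
FROM products
WHERE stock > 277
GROUP BY supplier

Note: WHERE filters rows before grouping.

Result:
  SupplierA: 1
  SupplierB: 1
  SupplierC: 2
  SupplierF: 1
  SupplierG: 3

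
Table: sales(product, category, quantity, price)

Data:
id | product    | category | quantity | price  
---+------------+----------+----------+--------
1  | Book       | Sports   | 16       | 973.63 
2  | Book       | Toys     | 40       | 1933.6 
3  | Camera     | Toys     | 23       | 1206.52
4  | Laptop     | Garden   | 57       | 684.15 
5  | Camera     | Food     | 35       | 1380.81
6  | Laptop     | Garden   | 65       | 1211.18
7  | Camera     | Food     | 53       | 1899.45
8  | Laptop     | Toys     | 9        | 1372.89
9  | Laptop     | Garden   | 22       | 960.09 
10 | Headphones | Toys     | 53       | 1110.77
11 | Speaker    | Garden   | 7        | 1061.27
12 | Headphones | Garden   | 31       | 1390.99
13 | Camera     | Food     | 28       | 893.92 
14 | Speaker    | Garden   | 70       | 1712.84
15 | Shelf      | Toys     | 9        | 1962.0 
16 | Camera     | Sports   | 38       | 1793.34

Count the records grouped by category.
SELECT category, COUNT(*) as count
FROM sales
GROUP BY category

Result:
  Food: 3
  Garden: 6
  Sports: 2
  Toys: 5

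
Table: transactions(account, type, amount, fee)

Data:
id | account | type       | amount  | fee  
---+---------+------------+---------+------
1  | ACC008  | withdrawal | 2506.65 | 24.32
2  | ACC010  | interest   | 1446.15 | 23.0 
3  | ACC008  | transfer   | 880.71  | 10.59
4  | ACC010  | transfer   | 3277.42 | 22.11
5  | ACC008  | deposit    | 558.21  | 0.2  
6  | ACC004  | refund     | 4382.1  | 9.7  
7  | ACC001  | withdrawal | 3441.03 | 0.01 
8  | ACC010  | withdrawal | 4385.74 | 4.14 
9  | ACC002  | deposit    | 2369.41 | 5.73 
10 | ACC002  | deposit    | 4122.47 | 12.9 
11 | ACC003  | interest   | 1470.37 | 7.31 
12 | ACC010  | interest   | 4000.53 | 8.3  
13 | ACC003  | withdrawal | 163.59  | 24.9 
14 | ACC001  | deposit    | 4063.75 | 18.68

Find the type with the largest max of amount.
SELECT type, MAX(amount) as val
FROM transactions
GROUP BY type
ORDER BY val DESC
LIMIT 1

Result: withdrawal with max(amount) = 4385.74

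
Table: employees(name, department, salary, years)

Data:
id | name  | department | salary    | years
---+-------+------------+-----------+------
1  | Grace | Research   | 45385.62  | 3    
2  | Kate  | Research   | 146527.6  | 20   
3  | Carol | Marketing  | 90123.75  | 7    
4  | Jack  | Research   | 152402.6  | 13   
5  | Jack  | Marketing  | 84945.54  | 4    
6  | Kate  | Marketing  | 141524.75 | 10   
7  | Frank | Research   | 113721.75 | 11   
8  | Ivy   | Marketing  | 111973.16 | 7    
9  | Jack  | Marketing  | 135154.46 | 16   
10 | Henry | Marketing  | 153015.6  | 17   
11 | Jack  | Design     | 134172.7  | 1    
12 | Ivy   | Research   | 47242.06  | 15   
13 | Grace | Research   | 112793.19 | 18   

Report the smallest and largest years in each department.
SELECT department, MIN(years), MAX(years)
FROM employees
GROUP BY department

Result:
  Design: min=1, max=1
  Marketing: min=4, max=17
  Research: min=3, max=20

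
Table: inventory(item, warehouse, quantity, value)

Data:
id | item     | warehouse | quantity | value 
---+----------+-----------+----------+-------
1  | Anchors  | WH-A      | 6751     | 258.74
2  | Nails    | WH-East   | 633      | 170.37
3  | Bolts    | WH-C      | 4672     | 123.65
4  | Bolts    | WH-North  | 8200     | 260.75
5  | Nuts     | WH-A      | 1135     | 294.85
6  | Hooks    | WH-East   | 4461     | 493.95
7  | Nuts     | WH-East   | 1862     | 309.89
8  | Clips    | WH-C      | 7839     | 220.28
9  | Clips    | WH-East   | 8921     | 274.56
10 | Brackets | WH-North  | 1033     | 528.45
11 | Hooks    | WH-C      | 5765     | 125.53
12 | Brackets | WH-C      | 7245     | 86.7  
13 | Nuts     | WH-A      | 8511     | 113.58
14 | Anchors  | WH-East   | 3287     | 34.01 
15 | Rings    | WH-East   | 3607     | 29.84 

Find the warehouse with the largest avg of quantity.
SELECT warehouse, AVG(quantity) as val
FROM inventory
GROUP BY warehouse
ORDER BY val DESC
LIMIT 1

Result: WH-C with avg(quantity) = 6380.25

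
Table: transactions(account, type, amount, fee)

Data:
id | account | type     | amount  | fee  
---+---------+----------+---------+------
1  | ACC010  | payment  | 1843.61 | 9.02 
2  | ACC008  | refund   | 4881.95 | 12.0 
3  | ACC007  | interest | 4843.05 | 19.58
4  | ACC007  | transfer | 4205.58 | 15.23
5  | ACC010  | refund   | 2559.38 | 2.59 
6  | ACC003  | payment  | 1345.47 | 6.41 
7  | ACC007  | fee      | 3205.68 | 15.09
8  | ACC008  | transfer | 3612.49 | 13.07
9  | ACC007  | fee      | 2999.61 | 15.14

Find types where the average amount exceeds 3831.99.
SELECT type, AVG(amount)
FROM transactions
GROUP BY type
HAVING AVG(amount) > 3831.99

Result:
  interest: avg=4843.05
  transfer: avg=3909.04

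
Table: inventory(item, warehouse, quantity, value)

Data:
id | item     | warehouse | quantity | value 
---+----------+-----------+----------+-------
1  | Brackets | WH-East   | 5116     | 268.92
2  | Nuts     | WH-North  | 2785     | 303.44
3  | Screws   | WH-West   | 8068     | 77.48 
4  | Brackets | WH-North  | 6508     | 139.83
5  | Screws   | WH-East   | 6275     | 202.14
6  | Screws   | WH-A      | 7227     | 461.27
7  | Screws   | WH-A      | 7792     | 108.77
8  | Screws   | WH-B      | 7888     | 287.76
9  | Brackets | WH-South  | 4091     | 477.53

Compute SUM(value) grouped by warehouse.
SELECT warehouse, SUM(value) as result
FROM inventory
GROUP BY warehouse

Result:
  WH-A: 570.04
  WH-B: 287.76
  WH-East: 471.06
  WH-North: 443.27
  WH-South: 477.53
  WH-West: 77.48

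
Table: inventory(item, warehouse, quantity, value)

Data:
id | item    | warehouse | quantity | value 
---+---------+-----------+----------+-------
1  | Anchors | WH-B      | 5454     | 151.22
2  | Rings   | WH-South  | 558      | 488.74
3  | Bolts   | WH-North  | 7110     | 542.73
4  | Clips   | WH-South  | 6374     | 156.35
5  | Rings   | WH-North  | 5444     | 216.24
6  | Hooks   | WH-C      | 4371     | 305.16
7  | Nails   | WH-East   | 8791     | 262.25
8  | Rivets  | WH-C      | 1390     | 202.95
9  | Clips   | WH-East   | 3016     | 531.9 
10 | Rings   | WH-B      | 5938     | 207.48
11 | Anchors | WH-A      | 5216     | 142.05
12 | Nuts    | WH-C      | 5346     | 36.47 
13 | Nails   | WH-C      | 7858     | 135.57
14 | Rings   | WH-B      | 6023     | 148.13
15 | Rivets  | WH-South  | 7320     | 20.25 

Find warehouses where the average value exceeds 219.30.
SELECT warehouse, AVG(value)
FROM inventory
GROUP BY warehouse
HAVING AVG(value) > 219.30

Result:
  WH-East: avg=397.08
  WH-North: avg=379.49
  WH-South: avg=221.78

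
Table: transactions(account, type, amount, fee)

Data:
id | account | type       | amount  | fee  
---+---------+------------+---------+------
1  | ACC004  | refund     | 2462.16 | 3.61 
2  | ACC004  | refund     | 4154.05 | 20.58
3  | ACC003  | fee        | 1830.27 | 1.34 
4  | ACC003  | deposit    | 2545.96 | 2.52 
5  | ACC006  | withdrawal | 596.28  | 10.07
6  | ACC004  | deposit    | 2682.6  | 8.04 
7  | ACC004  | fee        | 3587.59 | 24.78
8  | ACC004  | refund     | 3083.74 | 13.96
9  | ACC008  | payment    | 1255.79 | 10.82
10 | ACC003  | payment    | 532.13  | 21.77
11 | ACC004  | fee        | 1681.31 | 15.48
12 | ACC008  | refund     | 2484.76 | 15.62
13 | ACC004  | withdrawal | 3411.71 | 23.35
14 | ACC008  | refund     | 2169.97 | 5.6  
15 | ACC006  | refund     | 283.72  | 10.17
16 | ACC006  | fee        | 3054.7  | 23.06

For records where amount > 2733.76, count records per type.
SELECT type, COUNT(*)
FROM transactions
WHERE amount > 2733.76
GROUP BY type

Note: WHERE filters rows before grouping.

Result:
  fee: 2
  refund: 2
  withdrawal: 1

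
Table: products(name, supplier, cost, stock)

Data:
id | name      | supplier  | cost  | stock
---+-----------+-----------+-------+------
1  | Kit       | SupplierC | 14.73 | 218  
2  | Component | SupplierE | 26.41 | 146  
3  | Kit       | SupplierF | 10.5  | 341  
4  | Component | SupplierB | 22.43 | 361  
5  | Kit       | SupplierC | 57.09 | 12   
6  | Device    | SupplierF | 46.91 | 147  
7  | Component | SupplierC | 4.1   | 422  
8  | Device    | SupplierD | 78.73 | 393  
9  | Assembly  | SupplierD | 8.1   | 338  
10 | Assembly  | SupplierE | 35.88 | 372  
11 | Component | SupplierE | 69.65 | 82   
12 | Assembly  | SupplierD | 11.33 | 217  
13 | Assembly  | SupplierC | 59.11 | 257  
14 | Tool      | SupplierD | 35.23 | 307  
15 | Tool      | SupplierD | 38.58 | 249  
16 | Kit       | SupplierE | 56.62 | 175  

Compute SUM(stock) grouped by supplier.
SELECT supplier, SUM(stock) as result
FROM products
GROUP BY supplier

Result:
  SupplierB: 361
  SupplierC: 909
  SupplierD: 1504
  SupplierE: 775
  SupplierF: 488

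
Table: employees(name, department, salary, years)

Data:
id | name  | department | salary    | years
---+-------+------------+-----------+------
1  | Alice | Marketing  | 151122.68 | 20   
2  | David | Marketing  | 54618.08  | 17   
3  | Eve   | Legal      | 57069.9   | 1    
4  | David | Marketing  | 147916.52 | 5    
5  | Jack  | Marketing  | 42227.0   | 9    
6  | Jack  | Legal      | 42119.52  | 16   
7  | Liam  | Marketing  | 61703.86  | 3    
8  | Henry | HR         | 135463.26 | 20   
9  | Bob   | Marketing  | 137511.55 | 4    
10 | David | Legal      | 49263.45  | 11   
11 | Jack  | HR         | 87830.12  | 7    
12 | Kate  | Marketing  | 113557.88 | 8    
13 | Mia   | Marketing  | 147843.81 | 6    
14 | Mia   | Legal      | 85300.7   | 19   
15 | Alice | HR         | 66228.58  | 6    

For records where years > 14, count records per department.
SELECT department, COUNT(*)
FROM employees
WHERE years > 14
GROUP BY department

Note: WHERE filters rows before grouping.

Result:
  HR: 1
  Legal: 2
  Marketing: 2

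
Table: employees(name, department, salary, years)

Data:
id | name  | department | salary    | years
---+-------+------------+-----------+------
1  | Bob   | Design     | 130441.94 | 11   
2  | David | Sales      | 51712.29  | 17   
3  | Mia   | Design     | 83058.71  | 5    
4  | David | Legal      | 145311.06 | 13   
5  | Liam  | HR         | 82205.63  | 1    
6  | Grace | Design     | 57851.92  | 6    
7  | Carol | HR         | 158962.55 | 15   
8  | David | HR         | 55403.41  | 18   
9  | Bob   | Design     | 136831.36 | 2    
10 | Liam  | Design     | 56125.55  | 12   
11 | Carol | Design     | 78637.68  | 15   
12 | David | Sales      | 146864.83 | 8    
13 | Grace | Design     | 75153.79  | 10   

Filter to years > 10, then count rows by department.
SELECT department, COUNT(*)
FROM employees
WHERE years > 10
GROUP BY department

Note: WHERE filters rows before grouping.

Result:
  Design: 3
  HR: 2
  Legal: 1
  Sales: 1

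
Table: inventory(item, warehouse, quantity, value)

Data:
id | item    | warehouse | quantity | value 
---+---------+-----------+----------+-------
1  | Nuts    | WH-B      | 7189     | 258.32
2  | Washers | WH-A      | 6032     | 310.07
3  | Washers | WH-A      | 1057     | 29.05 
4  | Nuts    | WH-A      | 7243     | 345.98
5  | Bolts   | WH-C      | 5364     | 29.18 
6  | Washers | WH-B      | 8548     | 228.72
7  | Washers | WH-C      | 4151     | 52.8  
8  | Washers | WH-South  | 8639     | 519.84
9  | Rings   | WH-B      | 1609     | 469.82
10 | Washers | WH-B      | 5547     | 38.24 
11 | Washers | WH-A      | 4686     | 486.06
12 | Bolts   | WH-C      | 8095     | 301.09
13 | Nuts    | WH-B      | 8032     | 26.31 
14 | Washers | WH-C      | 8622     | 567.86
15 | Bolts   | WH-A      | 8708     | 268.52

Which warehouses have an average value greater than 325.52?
SELECT warehouse, AVG(value)
FROM inventory
GROUP BY warehouse
HAVING AVG(value) > 325.52

Result:
  WH-South: avg=519.84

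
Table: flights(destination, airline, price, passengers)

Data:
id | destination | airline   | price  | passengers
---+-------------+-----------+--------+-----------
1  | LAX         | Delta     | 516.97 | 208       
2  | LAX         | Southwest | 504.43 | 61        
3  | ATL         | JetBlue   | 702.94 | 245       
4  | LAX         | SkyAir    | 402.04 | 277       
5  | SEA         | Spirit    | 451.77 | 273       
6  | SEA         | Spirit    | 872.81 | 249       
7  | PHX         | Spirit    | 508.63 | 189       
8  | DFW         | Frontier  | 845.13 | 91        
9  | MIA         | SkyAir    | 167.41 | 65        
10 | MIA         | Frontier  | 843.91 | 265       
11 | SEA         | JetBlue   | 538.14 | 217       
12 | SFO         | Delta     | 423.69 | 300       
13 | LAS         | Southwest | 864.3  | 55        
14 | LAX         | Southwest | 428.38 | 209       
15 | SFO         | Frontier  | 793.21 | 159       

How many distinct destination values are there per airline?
SELECT airline, COUNT(DISTINCT destination)
FROM flights
GROUP BY airline

Result:
  Delta: 2 distinct
  Frontier: 3 distinct
  JetBlue: 2 distinct
  SkyAir: 2 distinct
  Southwest: 2 distinct
  Spirit: 2 distinct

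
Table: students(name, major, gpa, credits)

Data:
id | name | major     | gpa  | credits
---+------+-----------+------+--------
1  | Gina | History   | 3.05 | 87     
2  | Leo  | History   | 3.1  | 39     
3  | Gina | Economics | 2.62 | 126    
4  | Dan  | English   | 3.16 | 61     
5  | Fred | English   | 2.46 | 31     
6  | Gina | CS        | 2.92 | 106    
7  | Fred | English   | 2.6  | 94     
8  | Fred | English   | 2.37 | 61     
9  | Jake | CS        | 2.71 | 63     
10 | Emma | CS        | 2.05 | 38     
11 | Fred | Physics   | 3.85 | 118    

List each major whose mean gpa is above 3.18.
SELECT major, AVG(gpa)
FROM students
GROUP BY major
HAVING AVG(gpa) > 3.18

Result:
  Physics: avg=3.85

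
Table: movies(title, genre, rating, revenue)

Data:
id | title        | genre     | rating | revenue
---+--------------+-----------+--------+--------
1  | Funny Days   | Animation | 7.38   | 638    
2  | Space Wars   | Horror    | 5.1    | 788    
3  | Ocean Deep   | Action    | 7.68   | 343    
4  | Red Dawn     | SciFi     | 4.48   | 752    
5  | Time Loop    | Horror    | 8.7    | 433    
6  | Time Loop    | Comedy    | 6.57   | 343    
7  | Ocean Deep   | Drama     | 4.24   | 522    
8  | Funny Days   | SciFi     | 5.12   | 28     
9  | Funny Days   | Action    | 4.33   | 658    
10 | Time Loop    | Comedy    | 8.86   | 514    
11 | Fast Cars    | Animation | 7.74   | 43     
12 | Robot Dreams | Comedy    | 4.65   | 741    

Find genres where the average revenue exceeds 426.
SELECT genre, AVG(revenue)
FROM movies
GROUP BY genre
HAVING AVG(revenue) > 426

Result:
  Action: avg=500.50
  Comedy: avg=532.67
  Drama: avg=522.00
  Horror: avg=610.50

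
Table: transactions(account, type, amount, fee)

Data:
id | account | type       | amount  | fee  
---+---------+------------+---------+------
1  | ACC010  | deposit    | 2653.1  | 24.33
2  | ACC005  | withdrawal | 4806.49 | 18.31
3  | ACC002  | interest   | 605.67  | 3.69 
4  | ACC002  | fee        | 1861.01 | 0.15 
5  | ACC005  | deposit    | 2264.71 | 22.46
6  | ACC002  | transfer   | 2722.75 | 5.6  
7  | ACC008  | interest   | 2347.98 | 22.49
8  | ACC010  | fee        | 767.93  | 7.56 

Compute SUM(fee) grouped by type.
SELECT type, SUM(fee) as result
FROM transactions
GROUP BY type

Result:
  deposit: 46.79
  fee: 7.71
  interest: 26.18
  transfer: 5.60
  withdrawal: 18.31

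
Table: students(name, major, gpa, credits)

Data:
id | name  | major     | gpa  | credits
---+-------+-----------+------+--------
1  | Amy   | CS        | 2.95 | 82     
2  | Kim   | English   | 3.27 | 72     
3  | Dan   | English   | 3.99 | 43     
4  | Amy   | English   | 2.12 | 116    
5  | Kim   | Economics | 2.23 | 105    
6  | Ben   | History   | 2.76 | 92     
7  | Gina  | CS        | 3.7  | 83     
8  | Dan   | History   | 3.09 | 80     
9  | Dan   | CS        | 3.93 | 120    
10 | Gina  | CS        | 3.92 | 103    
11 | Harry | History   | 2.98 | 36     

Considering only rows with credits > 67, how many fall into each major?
SELECT major, COUNT(*)
FROM students
WHERE credits > 67
GROUP BY major

Note: WHERE filters rows before grouping.

Result:
  CS: 4
  Economics: 1
  English: 2
  History: 2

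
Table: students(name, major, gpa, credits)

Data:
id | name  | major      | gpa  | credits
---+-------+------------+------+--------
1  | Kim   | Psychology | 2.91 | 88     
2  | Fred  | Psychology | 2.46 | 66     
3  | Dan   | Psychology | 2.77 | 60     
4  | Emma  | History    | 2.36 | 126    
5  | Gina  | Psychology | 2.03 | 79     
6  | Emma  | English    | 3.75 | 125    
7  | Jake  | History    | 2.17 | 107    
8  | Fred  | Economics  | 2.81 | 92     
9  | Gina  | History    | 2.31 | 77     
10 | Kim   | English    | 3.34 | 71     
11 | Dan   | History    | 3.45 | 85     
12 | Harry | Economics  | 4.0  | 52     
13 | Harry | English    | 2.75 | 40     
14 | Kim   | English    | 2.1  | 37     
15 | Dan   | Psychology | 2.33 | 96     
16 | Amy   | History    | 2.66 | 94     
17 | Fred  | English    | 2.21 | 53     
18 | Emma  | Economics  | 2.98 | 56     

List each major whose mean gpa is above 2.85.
SELECT major, AVG(gpa)
FROM students
GROUP BY major
HAVING AVG(gpa) > 2.85

Result:
  Economics: avg=3.26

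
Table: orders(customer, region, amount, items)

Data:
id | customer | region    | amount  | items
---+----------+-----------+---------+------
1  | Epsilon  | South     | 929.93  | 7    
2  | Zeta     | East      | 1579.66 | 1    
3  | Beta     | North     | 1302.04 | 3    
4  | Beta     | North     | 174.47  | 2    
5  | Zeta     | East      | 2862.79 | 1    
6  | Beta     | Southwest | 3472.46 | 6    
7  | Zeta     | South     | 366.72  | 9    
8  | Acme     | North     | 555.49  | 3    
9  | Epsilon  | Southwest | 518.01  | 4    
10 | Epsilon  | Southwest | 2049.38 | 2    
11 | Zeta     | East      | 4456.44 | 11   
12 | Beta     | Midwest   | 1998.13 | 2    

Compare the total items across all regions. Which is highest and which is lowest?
SELECT region, SUM(items)
FROM orders
GROUP BY region
ORDER BY SUM(items)

All groups:
  Midwest: 2
  North: 8
  Southwest: 12
  East: 13
  South: 16

Highest: South (16)
Lowest: Midwest (2)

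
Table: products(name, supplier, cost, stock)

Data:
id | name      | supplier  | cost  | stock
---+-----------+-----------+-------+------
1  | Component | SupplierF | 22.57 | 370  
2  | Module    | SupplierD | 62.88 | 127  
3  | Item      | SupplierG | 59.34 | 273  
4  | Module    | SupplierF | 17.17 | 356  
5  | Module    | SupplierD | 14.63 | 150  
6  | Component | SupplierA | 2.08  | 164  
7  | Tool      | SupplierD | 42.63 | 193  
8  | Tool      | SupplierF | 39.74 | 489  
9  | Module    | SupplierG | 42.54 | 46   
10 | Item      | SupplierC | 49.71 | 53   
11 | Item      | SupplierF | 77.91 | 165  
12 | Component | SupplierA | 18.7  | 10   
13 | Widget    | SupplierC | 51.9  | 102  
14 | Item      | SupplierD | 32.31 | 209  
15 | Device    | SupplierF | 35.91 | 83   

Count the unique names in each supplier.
SELECT supplier, COUNT(DISTINCT name)
FROM products
GROUP BY supplier

Result:
  SupplierA: 1 distinct
  SupplierC: 2 distinct
  SupplierD: 3 distinct
  SupplierF: 5 distinct
  SupplierG: 2 distinct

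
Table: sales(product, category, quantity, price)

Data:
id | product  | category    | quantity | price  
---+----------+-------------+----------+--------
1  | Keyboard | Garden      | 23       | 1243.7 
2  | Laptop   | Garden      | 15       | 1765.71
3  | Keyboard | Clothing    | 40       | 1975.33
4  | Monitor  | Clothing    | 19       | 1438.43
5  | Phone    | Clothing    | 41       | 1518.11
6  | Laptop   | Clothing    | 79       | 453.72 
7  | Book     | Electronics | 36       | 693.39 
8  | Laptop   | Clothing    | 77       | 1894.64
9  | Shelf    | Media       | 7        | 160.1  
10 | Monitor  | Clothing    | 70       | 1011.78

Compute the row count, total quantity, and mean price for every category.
SELECT category,
       COUNT(*) as cnt,
       SUM(quantity) as total_quantity,
       AVG(price) as avg_price
FROM sales
GROUP BY category

Result:
  Clothing: 6 records, 326 total quantity, 1382.00 avg price
  Electronics: 1 records, 36 total quantity, 693.39 avg price
  Garden: 2 records, 38 total quantity, 1504.71 avg price
  Media: 1 records, 7 total quantity, 160.10 avg price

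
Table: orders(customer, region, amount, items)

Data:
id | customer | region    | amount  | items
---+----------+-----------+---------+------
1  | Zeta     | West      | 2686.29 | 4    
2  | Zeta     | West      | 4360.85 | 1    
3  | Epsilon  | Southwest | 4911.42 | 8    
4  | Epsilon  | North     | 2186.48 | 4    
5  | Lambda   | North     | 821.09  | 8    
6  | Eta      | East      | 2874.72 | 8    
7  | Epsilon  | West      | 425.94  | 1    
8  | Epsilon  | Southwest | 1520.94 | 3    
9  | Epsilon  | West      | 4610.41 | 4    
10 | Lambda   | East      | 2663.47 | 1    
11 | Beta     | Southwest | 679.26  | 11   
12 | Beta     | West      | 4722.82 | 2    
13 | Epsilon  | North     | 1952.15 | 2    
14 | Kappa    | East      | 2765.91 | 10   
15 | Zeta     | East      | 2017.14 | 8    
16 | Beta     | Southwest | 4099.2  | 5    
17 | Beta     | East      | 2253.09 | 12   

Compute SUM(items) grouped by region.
SELECT region, SUM(items) as result
FROM orders
GROUP BY region

Result:
  East: 39
  North: 14
  Southwest: 27
  West: 12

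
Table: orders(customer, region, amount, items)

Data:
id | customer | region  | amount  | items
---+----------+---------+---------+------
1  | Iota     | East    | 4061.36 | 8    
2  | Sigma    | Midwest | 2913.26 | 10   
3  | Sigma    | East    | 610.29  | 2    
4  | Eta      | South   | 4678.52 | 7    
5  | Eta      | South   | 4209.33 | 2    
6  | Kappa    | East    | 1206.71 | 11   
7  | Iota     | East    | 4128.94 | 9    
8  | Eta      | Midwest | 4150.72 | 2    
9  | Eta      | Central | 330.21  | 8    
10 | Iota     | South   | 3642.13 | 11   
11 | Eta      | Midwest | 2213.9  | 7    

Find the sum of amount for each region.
SELECT region, SUM(amount) as result
FROM orders
GROUP BY region

Result:
  Central: 330.21
  East: 10007.30
  Midwest: 9277.88
  South: 12529.98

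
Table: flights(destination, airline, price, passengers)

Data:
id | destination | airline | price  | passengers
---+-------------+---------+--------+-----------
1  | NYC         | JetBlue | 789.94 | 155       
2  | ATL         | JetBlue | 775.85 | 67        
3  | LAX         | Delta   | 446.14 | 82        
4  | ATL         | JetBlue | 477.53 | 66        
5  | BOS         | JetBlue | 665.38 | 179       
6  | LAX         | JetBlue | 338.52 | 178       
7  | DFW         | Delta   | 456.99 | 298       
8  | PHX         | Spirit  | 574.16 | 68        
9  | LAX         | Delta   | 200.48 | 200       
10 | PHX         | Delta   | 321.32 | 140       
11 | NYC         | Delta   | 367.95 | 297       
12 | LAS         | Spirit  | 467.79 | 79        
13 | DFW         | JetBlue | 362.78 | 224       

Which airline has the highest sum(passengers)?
SELECT airline, SUM(passengers) as val
FROM flights
GROUP BY airline
ORDER BY val DESC
LIMIT 1

Result: Delta with sum(passengers) = 1017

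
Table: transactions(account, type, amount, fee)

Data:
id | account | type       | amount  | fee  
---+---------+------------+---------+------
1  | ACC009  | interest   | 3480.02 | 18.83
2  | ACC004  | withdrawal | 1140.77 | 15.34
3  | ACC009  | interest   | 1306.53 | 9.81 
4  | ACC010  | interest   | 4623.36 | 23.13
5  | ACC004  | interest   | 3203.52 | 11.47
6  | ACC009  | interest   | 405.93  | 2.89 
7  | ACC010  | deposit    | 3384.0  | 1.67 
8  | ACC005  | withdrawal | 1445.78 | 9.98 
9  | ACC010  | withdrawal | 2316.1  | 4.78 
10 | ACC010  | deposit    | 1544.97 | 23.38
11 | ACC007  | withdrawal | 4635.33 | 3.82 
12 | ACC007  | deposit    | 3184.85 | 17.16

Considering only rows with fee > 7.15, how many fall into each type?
SELECT type, COUNT(*)
FROM transactions
WHERE fee > 7.15
GROUP BY type

Note: WHERE filters rows before grouping.

Result:
  deposit: 2
  interest: 4
  withdrawal: 2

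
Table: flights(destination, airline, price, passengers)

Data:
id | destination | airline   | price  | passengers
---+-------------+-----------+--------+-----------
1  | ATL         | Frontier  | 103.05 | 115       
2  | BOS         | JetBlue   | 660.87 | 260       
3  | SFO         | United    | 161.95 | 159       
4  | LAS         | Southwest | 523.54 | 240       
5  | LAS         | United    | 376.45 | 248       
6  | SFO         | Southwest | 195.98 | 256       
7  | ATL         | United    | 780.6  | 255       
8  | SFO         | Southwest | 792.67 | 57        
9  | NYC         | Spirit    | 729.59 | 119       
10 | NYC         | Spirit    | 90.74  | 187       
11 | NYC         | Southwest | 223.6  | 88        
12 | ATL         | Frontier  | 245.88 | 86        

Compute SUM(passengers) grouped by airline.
SELECT airline, SUM(passengers) as result
FROM flights
GROUP BY airline

Result:
  Frontier: 201
  JetBlue: 260
  Southwest: 641
  Spirit: 306
  United: 662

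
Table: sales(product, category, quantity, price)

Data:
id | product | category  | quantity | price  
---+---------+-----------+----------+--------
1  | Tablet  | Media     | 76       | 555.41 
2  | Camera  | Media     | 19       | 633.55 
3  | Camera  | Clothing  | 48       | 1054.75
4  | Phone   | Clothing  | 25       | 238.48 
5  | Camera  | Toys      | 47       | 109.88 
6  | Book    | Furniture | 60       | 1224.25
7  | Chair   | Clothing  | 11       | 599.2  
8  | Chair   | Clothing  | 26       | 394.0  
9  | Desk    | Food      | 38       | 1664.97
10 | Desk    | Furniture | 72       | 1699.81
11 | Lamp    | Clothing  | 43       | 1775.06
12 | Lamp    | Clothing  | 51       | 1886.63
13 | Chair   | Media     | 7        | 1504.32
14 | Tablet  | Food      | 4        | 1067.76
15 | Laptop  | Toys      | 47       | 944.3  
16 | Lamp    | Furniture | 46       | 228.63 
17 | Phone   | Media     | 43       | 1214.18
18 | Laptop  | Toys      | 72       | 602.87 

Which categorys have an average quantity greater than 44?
SELECT category, AVG(quantity)
FROM sales
GROUP BY category
HAVING AVG(quantity) > 44

Result:
  Furniture: avg=59.33
  Toys: avg=55.33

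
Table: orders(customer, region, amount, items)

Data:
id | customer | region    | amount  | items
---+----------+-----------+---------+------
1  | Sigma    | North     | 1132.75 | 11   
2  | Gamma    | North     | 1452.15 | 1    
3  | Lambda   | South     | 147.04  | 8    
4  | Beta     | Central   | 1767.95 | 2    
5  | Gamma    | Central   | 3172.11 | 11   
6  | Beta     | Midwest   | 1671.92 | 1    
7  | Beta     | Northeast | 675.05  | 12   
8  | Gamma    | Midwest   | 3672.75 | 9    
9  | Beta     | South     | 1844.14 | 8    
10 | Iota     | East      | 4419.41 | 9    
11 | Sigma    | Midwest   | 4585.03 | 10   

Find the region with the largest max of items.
SELECT region, MAX(items) as val
FROM orders
GROUP BY region
ORDER BY val DESC
LIMIT 1

Result: Northeast with max(items) = 12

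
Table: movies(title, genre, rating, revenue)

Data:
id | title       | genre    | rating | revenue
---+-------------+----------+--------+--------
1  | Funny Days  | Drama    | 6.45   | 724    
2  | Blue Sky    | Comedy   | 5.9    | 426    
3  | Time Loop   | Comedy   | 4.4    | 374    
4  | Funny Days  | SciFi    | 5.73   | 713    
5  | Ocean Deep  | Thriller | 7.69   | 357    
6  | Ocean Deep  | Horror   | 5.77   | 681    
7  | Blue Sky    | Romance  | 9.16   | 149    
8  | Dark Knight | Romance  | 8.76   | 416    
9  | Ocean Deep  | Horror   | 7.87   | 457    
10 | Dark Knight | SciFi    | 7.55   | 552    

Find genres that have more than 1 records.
SELECT genre, COUNT(*) as cnt
FROM movies
GROUP BY genre
HAVING COUNT(*) > 1

Result:
  Comedy: 2
  Horror: 2
  Romance: 2
  SciFi: 2

Note: HAVING filters groups after aggregation, WHERE filters rows before.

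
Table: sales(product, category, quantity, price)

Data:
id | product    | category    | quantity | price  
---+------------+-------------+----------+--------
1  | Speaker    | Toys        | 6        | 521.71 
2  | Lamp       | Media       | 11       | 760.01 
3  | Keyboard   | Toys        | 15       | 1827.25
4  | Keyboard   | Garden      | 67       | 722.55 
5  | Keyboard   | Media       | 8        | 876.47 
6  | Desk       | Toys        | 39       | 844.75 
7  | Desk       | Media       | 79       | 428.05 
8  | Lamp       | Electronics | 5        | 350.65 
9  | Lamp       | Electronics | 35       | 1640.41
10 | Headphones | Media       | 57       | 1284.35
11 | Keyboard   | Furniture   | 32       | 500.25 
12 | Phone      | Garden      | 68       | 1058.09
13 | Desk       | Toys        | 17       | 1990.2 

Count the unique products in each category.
SELECT category, COUNT(DISTINCT product)
FROM sales
GROUP BY category

Result:
  Electronics: 1 distinct
  Furniture: 1 distinct
  Garden: 2 distinct
  Media: 4 distinct
  Toys: 3 distinct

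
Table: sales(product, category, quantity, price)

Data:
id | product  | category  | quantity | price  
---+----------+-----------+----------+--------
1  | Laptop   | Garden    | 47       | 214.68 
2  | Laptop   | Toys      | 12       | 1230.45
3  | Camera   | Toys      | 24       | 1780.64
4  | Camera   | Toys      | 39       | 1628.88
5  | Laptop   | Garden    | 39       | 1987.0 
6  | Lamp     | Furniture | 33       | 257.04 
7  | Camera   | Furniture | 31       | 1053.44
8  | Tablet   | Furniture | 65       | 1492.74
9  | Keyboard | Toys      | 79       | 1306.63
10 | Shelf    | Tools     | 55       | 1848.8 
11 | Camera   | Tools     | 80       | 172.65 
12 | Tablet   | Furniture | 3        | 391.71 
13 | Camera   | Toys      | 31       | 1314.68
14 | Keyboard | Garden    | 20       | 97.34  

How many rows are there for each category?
SELECT category, COUNT(*) as count
FROM sales
GROUP BY category

Result:
  Furniture: 4
  Garden: 3
  Tools: 2
  Toys: 5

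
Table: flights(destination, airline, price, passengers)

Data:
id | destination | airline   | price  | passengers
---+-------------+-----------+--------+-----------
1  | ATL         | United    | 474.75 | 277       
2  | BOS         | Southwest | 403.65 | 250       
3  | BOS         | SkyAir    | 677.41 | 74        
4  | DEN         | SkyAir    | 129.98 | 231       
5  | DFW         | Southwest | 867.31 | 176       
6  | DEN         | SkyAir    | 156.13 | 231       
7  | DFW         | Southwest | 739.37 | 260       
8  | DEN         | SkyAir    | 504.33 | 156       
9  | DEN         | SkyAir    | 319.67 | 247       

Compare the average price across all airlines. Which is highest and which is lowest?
SELECT airline, AVG(price)
FROM flights
GROUP BY airline
ORDER BY AVG(price)

All groups:
  SkyAir: 357.50
  United: 474.75
  Southwest: 670.11

Highest: Southwest (670.11)
Lowest: SkyAir (357.50)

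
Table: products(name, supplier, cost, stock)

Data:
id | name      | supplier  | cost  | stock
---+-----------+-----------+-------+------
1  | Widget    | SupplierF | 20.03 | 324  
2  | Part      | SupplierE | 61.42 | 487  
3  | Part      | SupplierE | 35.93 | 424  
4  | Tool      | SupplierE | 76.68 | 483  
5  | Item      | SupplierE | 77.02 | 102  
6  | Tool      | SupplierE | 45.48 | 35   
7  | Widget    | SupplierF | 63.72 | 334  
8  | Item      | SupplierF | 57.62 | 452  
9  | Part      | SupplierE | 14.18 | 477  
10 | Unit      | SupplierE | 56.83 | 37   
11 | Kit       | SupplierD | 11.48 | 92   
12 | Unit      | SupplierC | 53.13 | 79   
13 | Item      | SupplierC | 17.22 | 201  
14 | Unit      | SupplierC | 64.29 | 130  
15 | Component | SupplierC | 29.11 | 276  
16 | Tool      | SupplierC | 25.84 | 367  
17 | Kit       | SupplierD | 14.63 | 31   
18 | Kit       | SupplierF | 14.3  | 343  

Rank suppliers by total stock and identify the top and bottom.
SELECT supplier, SUM(stock)
FROM products
GROUP BY supplier
ORDER BY SUM(stock)

All groups:
  SupplierD: 123
  SupplierC: 1053
  SupplierF: 1453
  SupplierE: 2045

Highest: SupplierE (2045)
Lowest: SupplierD (123)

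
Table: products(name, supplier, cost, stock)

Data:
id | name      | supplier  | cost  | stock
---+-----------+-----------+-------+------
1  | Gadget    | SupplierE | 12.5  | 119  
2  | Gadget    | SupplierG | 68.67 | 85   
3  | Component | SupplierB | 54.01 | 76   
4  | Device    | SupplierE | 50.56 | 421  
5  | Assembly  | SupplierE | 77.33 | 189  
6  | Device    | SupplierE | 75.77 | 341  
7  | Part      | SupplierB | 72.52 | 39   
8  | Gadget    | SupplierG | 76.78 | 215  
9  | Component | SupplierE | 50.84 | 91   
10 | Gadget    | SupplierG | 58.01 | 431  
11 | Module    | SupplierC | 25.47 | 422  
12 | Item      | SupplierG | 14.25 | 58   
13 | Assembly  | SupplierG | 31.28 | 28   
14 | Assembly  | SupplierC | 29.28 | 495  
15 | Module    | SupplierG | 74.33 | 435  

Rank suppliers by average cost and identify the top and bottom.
SELECT supplier, AVG(cost)
FROM products
GROUP BY supplier
ORDER BY AVG(cost)

All groups:
  SupplierC: 27.38
  SupplierE: 53.40
  SupplierG: 53.89
  SupplierB: 63.27

Highest: SupplierB (63.27)
Lowest: SupplierC (27.38)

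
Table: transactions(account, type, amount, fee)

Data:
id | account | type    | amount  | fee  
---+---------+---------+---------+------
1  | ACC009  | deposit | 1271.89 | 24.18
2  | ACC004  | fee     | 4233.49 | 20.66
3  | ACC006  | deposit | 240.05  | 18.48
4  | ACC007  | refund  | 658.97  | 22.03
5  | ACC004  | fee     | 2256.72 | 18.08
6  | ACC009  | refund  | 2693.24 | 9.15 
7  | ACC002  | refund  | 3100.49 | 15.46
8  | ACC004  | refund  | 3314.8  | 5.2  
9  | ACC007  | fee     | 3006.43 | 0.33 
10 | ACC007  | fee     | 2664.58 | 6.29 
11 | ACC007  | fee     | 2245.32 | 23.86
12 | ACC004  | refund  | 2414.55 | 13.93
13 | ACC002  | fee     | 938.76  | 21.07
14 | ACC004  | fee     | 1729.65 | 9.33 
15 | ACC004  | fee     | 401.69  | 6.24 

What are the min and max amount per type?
SELECT type, MIN(amount), MAX(amount)
FROM transactions
GROUP BY type

Result:
  deposit: min=240.05, max=1271.89
  fee: min=401.69, max=4233.49
  refund: min=658.97, max=3314.80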